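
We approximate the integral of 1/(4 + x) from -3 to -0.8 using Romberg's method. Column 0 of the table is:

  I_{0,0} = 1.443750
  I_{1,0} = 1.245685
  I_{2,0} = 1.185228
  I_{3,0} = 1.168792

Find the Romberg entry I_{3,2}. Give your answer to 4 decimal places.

Richardson extrapolation on the trapezoidal column (denominator 4−1=3):
I_{2,1} = (4·1.185228 − 1.245685) / 3 = 1.165076
I_{3,1} = 1.168792 + (1.168792 − 1.185228)/3 = 1.163313
I_{3,2} = (16·1.163313 − 1.165076) / 15 = 1.163195

1.1632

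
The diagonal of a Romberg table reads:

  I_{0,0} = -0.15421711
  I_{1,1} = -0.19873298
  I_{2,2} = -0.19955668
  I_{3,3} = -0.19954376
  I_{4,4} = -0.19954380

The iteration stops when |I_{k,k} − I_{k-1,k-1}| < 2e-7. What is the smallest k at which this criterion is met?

k = 4

|I_{1,1} − I_{0,0}| = 0.04451587 ≥ 2e-7
|I_{2,2} − I_{1,1}| = 0.00082370 ≥ 2e-7
|I_{3,3} − I_{2,2}| = 0.00001292 ≥ 2e-7
|I_{4,4} − I_{3,3}| = 0.00000004 < 2e-7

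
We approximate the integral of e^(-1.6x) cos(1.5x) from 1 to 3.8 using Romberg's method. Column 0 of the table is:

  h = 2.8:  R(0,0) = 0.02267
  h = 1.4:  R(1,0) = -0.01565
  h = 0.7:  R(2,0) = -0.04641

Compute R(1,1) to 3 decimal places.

-0.028

Richardson extrapolation on the trapezoidal column (denominator 4−1=3):
R(1,1) = (4·(-0.01565) − 0.02267) / 3 = -0.02842
(Column j=1 coincides with Simpson's rule on the same nodes.)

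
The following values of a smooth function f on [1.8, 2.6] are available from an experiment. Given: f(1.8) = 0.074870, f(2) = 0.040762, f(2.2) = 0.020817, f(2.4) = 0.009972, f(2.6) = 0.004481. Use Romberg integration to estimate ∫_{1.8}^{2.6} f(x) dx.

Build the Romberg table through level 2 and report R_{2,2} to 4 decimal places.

R_{0,0} (trapezoid, 1 panel, h=0.8000): 0.031740
R_{1,0} (trapezoid, 2 panels, h=0.4000): 0.024197
R_{2,0} (trapezoid, 4 panels, h=0.2000): 0.022245
R_{1,1} = 0.024197 + (0.024197 − 0.031740)/3 = 0.021683
R_{2,1} = 0.022245 + (0.022245 − 0.024197)/3 = 0.021594
R_{2,2} = 0.021594 + (0.021594 − 0.021683)/15 = 0.021588

0.0216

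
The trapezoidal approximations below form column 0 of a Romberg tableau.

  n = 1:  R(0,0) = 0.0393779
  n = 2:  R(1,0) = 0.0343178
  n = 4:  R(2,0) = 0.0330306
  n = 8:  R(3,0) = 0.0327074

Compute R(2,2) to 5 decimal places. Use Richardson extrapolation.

0.03260

Richardson extrapolation on the trapezoidal column (denominator 4−1=3):
R(1,1) = (4·0.0343178 − 0.0393779) / 3 = 0.0326311
R(2,1) = (4·0.0330306 − 0.0343178) / 3 = 0.0326015
R(2,2) = 0.0326015 + (0.0326015 − 0.0326311)/15 = 0.0325995
(Column j=1 coincides with Simpson's rule on the same nodes.)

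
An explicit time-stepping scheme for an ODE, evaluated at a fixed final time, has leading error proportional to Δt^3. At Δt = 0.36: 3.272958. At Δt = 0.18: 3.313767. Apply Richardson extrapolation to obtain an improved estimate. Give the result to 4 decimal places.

Extrapolated value = (8·A(Δt/2) − A(Δt)) / (8 − 1)
= (8·3.313767 − 3.272958) / 7
= 23.237178 / 7 = 3.319597

3.3196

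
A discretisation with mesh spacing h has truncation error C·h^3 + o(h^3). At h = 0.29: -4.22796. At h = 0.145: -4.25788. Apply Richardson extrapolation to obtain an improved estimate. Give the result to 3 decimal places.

-4.262

The leading error scales as h^3; refining by a factor of 2 reduces it by 2^3 = 8.
Extrapolated value = (8·A(h/2) − A(h)) / (8 − 1)
= (8·(-4.25788) − (-4.22796)) / 7
= -29.83508 / 7 = -4.26215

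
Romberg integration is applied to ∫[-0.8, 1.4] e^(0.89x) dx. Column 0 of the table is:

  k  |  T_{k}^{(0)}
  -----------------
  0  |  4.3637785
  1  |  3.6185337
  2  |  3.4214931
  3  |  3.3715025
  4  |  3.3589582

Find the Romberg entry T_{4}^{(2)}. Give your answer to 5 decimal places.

T_{3}^{(1)} = (4·3.3715025 − 3.4214931) / 3 = 3.3548390
T_{4}^{(1)} = 3.3589582 + (3.3589582 − 3.3715025)/3 = 3.3547768
T_{4}^{(2)} = 3.3547768 + (3.3547768 − 3.3548390)/15 = 3.3547727

3.35477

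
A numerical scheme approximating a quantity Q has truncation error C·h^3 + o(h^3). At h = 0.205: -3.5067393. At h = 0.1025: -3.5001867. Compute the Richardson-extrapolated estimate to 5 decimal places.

-3.49925

The leading error scales as h^3; refining by a factor of 2 reduces it by 2^3 = 8.
Extrapolated value = (8·A(h/2) − A(h)) / (8 − 1)
= (8·(-3.5001867) − (-3.5067393)) / 7
= -24.4947543 / 7 = -3.4992506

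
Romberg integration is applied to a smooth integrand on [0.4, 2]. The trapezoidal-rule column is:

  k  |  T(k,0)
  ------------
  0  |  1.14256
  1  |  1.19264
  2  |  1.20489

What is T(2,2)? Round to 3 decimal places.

1.209

Richardson extrapolation on the trapezoidal column (denominator 4−1=3):
T(1,1) = (4·1.19264 − 1.14256) / 3 = 1.20933
T(2,1) = 1.20489 + (1.20489 − 1.19264)/3 = 1.20897
T(2,2) = (16·1.20897 − 1.20933) / 15 = 1.20895
(Column j=1 coincides with Simpson's rule on the same nodes.)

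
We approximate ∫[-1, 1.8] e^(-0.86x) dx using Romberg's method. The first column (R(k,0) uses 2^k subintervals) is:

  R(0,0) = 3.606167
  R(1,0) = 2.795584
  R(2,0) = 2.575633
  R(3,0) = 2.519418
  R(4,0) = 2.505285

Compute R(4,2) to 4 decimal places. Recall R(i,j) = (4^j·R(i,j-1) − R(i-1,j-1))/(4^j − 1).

2.5006

R(3,1) = 2.519418 + (2.519418 − 2.575633)/3 = 2.500680
R(4,1) = 2.505285 + (2.505285 − 2.519418)/3 = 2.500574
R(4,2) = 2.500574 + (2.500574 − 2.500680)/15 = 2.500567
(Column j=1 coincides with Simpson's rule on the same nodes.)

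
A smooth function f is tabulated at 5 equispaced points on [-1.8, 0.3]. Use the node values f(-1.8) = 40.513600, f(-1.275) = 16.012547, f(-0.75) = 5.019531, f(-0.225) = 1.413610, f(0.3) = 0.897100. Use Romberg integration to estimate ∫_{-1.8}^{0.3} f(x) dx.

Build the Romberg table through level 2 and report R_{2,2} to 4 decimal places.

21.1807

R_{0,0} (trapezoid, 1 panel, h=2.1000): 43.481235
R_{1,0} (trapezoid, 2 panels, h=1.0500): 27.011125
R_{2,0} (trapezoid, 4 panels, h=0.5250): 22.654295
R_{1,1} = 27.011125 + (27.011125 − 43.481235)/3 = 21.521088
R_{2,1} = 22.654295 + (22.654295 − 27.011125)/3 = 21.202018
R_{2,2} = 21.202018 + (21.202018 − 21.521088)/15 = 21.180747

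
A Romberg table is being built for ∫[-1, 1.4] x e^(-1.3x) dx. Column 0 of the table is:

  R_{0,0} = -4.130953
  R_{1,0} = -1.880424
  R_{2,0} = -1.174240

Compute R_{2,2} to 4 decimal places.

-0.9261

Richardson extrapolation on the trapezoidal column (denominator 4−1=3):
R_{1,1} = -1.880424 + (-1.880424 − (-4.130953))/3 = -1.130248
R_{2,1} = (4·(-1.174240) − (-1.880424)) / 3 = -0.938845
R_{2,2} = -0.938845 + (-0.938845 − (-1.130248))/15 = -0.926085
(Column j=1 coincides with Simpson's rule on the same nodes.)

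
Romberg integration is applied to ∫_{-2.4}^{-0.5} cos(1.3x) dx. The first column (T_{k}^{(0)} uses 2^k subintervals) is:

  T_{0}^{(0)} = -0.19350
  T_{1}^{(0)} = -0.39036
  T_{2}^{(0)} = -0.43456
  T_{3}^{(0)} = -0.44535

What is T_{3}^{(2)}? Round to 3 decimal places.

-0.449

Richardson extrapolation on the trapezoidal column (denominator 4−1=3):
T_{2}^{(1)} = (4·(-0.43456) − (-0.39036)) / 3 = -0.44929
T_{3}^{(1)} = (4·(-0.44535) − (-0.43456)) / 3 = -0.44895
T_{3}^{(2)} = -0.44895 + (-0.44895 − (-0.44929))/15 = -0.44893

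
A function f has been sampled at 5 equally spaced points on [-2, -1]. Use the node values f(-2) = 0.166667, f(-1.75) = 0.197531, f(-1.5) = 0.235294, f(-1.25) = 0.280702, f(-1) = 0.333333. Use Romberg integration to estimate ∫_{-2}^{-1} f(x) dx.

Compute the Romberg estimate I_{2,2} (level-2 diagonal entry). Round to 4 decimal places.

I_{0,0} (trapezoid, 1 panel, h=1.0000): 0.250000
I_{1,0} (trapezoid, 2 panels, h=0.5000): 0.242647
I_{2,0} (trapezoid, 4 panels, h=0.2500): 0.240882
I_{1,1} = 0.242647 + (0.242647 − 0.250000)/3 = 0.240196
I_{2,1} = 0.240882 + (0.240882 − 0.242647)/3 = 0.240294
I_{2,2} = 0.240294 + (0.240294 − 0.240196)/15 = 0.240301

0.2403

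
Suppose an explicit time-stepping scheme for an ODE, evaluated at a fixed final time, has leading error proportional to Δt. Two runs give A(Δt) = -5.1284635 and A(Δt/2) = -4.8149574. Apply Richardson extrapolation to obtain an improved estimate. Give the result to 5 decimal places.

The leading error scales as Δt; refining by a factor of 2 reduces it by 2^1 = 2.
Extrapolated value = (2·A(Δt/2) − A(Δt)) / (2 − 1)
= (2·(-4.8149574) − (-5.1284635)) / 1
= -4.5014513 / 1 = -4.5014513

-4.50145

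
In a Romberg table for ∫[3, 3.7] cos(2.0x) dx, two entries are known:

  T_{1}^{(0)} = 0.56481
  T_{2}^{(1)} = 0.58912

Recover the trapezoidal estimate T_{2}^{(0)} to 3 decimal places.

0.583

From T_{2}^{(1)} = (4·T_{2}^{(0)} − T_{1}^{(0)})/3, solve for T_{2}^{(0)}:
4·T_{2}^{(0)} = 3·0.58912 + 0.56481 = 2.33217
T_{2}^{(0)} = 0.58304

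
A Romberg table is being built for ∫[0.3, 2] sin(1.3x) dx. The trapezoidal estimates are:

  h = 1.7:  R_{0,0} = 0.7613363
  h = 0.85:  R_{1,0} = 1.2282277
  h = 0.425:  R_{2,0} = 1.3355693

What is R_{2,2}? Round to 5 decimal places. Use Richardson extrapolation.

1.37052

Richardson extrapolation on the trapezoidal column (denominator 4−1=3):
R_{1,1} = (4·1.2282277 − 0.7613363) / 3 = 1.3838582
R_{2,1} = (4·1.3355693 − 1.2282277) / 3 = 1.3713498
R_{2,2} = (16·1.3713498 − 1.3838582) / 15 = 1.3705159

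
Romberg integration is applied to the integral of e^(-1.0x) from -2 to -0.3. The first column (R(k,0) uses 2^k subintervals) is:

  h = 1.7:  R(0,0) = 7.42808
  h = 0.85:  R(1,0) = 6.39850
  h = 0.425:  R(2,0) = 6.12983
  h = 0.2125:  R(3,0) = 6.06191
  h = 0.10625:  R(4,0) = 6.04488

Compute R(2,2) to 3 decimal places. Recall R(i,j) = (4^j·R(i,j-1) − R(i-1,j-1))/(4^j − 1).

6.039

Richardson extrapolation on the trapezoidal column (denominator 4−1=3):
R(1,1) = (4·6.39850 − 7.42808) / 3 = 6.05531
R(2,1) = (4·6.12983 − 6.39850) / 3 = 6.04027
R(2,2) = 6.04027 + (6.04027 − 6.05531)/15 = 6.03927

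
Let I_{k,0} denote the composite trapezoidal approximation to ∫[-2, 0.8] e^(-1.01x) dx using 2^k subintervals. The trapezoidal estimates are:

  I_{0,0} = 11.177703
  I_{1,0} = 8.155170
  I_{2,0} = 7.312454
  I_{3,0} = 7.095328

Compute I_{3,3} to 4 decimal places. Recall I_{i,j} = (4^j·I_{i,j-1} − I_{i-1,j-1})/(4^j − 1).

Richardson extrapolation on the trapezoidal column (denominator 4−1=3):
I_{1,1} = 8.155170 + (8.155170 − 11.177703)/3 = 7.147659
I_{2,1} = (4·7.312454 − 8.155170) / 3 = 7.031549
I_{3,1} = 7.095328 + (7.095328 − 7.312454)/3 = 7.022953
I_{2,2} = 7.031549 + (7.031549 − 7.147659)/15 = 7.023808
I_{3,2} = 7.022953 + (7.022953 − 7.031549)/15 = 7.022380
I_{3,3} = 7.022380 + (7.022380 − 7.023808)/63 = 7.022357
(Column j=1 coincides with Simpson's rule on the same nodes.)

7.0224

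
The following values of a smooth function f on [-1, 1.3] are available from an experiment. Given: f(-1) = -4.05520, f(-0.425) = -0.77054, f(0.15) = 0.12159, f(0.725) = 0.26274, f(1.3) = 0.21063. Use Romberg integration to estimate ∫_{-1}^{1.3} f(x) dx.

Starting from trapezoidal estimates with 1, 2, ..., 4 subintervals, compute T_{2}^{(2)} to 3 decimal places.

-1.066

T_{0}^{(0)} (trapezoid, 1 panel, h=2.3000): -4.42126
T_{1}^{(0)} (trapezoid, 2 panels, h=1.1500): -2.07080
T_{2}^{(0)} (trapezoid, 4 panels, h=0.5750): -1.32738
T_{1}^{(1)} = -2.07080 + (-2.07080 − (-4.42126))/3 = -1.28731
T_{2}^{(1)} = -1.32738 + (-1.32738 − (-2.07080))/3 = -1.07957
T_{2}^{(2)} = -1.07957 + (-1.07957 − (-1.28731))/15 = -1.06572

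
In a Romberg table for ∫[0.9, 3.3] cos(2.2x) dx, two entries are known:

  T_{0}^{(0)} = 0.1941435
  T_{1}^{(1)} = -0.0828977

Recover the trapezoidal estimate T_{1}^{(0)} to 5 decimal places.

From T_{1}^{(1)} = (4·T_{1}^{(0)} − T_{0}^{(0)})/3, solve for T_{1}^{(0)}:
4·T_{1}^{(0)} = 3·(-0.0828977) + 0.1941435 = -0.0545496
T_{1}^{(0)} = -0.0136374

-0.01364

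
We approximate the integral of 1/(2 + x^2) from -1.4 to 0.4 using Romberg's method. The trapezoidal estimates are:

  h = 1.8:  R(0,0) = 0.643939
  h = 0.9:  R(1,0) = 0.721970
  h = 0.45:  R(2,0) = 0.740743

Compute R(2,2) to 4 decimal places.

Richardson extrapolation on the trapezoidal column (denominator 4−1=3):
R(1,1) = (4·0.721970 − 0.643939) / 3 = 0.747980
R(2,1) = (4·0.740743 − 0.721970) / 3 = 0.747001
R(2,2) = 0.747001 + (0.747001 − 0.747980)/15 = 0.746936

0.7469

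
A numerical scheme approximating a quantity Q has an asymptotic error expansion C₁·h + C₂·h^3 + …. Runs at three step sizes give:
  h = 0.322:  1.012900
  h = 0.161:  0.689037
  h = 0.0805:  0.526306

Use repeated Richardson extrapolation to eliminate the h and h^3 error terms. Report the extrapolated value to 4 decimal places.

0.3633

First eliminate the h term (factor 2^1 = 2):
  B₁ = (2·0.689037 − 1.012900)/1 = 0.365174
  B₂ = (2·0.526306 − 0.689037)/1 = 0.363575
Then eliminate the h^3 term (factor 2^3 = 8):
  (8·0.363575 − 0.365174)/7 = 0.363347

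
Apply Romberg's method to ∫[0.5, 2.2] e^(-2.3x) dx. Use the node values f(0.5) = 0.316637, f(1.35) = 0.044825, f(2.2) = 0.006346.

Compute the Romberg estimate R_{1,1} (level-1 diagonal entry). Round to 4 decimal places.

0.1423

R_{0,0} (trapezoid, 1 panel, h=1.7000): 0.274536
R_{1,0} (trapezoid, 2 panels, h=0.8500): 0.175369
R_{1,1} = 0.175369 + (0.175369 − 0.274536)/3 = 0.142313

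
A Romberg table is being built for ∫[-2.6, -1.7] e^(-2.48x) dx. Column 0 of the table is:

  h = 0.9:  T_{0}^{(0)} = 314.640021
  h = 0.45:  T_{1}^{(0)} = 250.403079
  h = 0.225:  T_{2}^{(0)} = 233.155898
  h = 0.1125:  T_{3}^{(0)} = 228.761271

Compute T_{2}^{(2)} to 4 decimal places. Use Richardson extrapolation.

T_{1}^{(1)} = (4·250.403079 − 314.640021) / 3 = 228.990765
T_{2}^{(1)} = 233.155898 + (233.155898 − 250.403079)/3 = 227.406838
T_{2}^{(2)} = (16·227.406838 − 228.990765) / 15 = 227.301243

227.3012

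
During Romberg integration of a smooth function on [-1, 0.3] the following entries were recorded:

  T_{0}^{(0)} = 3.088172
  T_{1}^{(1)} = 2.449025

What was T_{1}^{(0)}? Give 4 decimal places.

2.6088

From T_{1}^{(1)} = (4·T_{1}^{(0)} − T_{0}^{(0)})/3, solve for T_{1}^{(0)}:
4·T_{1}^{(0)} = 3·2.449025 + 3.088172 = 10.435247
T_{1}^{(0)} = 2.608812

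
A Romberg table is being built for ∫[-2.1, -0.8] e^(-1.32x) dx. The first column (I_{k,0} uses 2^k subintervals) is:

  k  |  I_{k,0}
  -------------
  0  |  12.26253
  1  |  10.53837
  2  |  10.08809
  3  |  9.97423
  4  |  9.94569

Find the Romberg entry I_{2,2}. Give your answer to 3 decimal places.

9.936

I_{1,1} = 10.53837 + (10.53837 − 12.26253)/3 = 9.96365
I_{2,1} = 10.08809 + (10.08809 − 10.53837)/3 = 9.93800
I_{2,2} = (16·9.93800 − 9.96365) / 15 = 9.93629
(Column j=1 coincides with Simpson's rule on the same nodes.)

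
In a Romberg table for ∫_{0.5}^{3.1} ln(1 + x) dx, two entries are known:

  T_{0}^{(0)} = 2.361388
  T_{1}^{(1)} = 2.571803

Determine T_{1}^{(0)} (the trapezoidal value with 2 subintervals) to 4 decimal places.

From T_{1}^{(1)} = (4·T_{1}^{(0)} − T_{0}^{(0)})/3, solve for T_{1}^{(0)}:
4·T_{1}^{(0)} = 3·2.571803 + 2.361388 = 10.076797
T_{1}^{(0)} = 2.519199

2.5192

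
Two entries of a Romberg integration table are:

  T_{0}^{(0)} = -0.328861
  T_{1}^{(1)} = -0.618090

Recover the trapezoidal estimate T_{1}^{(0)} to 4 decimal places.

From T_{1}^{(1)} = (4·T_{1}^{(0)} − T_{0}^{(0)})/3, solve for T_{1}^{(0)}:
4·T_{1}^{(0)} = 3·(-0.618090) + (-0.328861) = -2.183131
T_{1}^{(0)} = -0.545783

-0.5458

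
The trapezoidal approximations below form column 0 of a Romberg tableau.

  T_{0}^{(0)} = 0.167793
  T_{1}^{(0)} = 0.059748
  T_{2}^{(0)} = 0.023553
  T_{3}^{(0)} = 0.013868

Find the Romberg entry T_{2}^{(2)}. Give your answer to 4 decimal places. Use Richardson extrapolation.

T_{1}^{(1)} = 0.059748 + (0.059748 − 0.167793)/3 = 0.023733
T_{2}^{(1)} = (4·0.023553 − 0.059748) / 3 = 0.011488
T_{2}^{(2)} = 0.011488 + (0.011488 − 0.023733)/15 = 0.010672
(Column j=1 coincides with Simpson's rule on the same nodes.)

0.0107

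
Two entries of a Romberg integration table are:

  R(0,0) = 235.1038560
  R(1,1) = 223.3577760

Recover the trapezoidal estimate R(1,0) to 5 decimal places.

226.29430

From R(1,1) = (4·R(1,0) − R(0,0))/3, solve for R(1,0):
4·R(1,0) = 3·223.3577760 + 235.1038560 = 905.1771840
R(1,0) = 226.2942960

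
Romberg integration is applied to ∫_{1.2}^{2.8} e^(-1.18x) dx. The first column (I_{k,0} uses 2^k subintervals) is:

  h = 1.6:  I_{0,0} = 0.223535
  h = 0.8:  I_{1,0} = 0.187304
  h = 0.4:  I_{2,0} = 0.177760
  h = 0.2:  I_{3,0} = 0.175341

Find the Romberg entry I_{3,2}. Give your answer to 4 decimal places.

Richardson extrapolation on the trapezoidal column (denominator 4−1=3):
I_{2,1} = 0.177760 + (0.177760 − 0.187304)/3 = 0.174579
I_{3,1} = (4·0.175341 − 0.177760) / 3 = 0.174535
I_{3,2} = (16·0.174535 − 0.174579) / 15 = 0.174532

0.1745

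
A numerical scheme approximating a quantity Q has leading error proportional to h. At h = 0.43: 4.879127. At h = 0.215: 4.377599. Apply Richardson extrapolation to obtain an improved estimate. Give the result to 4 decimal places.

The leading error scales as h; refining by a factor of 2 reduces it by 2^1 = 2.
Extrapolated value = (2·A(h/2) − A(h)) / (2 − 1)
= (2·4.377599 − 4.879127) / 1
= 3.876071 / 1 = 3.876071

3.8761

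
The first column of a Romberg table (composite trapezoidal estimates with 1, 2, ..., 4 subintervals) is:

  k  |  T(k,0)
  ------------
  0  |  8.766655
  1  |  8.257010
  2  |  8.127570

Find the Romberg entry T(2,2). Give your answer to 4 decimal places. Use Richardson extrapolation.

8.0842

Richardson extrapolation on the trapezoidal column (denominator 4−1=3):
T(1,1) = (4·8.257010 − 8.766655) / 3 = 8.087128
T(2,1) = 8.127570 + (8.127570 − 8.257010)/3 = 8.084423
T(2,2) = 8.084423 + (8.084423 − 8.087128)/15 = 8.084243
(Column j=1 coincides with Simpson's rule on the same nodes.)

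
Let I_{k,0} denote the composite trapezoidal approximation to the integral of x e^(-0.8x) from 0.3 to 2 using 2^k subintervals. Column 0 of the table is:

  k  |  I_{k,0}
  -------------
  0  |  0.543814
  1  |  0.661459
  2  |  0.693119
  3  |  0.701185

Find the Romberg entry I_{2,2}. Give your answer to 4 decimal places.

0.7039

Richardson extrapolation on the trapezoidal column (denominator 4−1=3):
I_{1,1} = 0.661459 + (0.661459 − 0.543814)/3 = 0.700674
I_{2,1} = 0.693119 + (0.693119 − 0.661459)/3 = 0.703672
I_{2,2} = 0.703672 + (0.703672 − 0.700674)/15 = 0.703872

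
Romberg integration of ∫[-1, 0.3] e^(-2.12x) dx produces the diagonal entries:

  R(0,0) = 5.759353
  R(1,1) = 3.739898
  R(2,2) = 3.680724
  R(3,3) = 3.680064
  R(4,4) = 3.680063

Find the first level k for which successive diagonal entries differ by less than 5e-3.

k = 3

|R(1,1) − R(0,0)| = 2.019455 ≥ 5e-3
|R(2,2) − R(1,1)| = 0.059174 ≥ 5e-3
|R(3,3) − R(2,2)| = 0.000660 < 5e-3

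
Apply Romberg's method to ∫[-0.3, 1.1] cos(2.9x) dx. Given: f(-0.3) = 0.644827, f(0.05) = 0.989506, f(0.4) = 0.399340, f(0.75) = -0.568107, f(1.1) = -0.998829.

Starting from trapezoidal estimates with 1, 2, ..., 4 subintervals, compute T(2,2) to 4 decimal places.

0.2458

T(0,0) (trapezoid, 1 panel, h=1.4000): -0.247801
T(1,0) (trapezoid, 2 panels, h=0.7000): 0.155637
T(2,0) (trapezoid, 4 panels, h=0.3500): 0.225308
T(1,1) = 0.155637 + (0.155637 − (-0.247801))/3 = 0.290116
T(2,1) = 0.225308 + (0.225308 − 0.155637)/3 = 0.248532
T(2,2) = 0.248532 + (0.248532 − 0.290116)/15 = 0.245760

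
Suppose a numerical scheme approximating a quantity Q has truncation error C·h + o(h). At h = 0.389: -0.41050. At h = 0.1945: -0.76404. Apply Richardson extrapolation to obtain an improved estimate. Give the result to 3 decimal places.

-1.118

Extrapolated value = (2·A(h/2) − A(h)) / (2 − 1)
= (2·(-0.76404) − (-0.41050)) / 1
= -1.11758 / 1 = -1.11758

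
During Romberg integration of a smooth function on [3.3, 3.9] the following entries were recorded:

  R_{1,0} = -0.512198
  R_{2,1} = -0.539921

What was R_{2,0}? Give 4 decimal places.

From R_{2,1} = (4·R_{2,0} − R_{1,0})/3, solve for R_{2,0}:
4·R_{2,0} = 3·(-0.539921) + (-0.512198) = -2.131961
R_{2,0} = -0.532990

-0.5330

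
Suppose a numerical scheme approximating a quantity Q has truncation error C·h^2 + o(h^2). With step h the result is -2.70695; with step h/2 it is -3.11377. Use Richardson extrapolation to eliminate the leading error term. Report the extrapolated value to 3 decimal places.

The leading error scales as h^2; refining by a factor of 2 reduces it by 2^2 = 4.
Extrapolated value = (4·A(h/2) − A(h)) / (4 − 1)
= (4·(-3.11377) − (-2.70695)) / 3
= -9.74813 / 3 = -3.24938

-3.249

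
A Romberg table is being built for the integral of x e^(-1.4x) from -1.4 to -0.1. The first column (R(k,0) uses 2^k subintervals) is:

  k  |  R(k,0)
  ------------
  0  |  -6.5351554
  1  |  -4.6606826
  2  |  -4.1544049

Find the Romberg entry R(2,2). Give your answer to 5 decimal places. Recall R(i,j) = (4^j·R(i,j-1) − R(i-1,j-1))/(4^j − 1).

R(1,1) = (4·(-4.6606826) − (-6.5351554)) / 3 = -4.0358583
R(2,1) = (4·(-4.1544049) − (-4.6606826)) / 3 = -3.9856457
R(2,2) = -3.9856457 + (-3.9856457 − (-4.0358583))/15 = -3.9822982
(Column j=1 coincides with Simpson's rule on the same nodes.)

-3.98230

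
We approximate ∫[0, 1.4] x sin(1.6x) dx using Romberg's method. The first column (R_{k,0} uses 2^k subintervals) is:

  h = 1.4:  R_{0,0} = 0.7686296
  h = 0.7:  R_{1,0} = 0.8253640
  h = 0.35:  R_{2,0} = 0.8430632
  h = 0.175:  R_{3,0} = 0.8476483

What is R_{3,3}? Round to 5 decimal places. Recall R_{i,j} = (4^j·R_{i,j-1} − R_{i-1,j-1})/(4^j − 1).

0.84919

Richardson extrapolation on the trapezoidal column (denominator 4−1=3):
R_{1,1} = (4·0.8253640 − 0.7686296) / 3 = 0.8442755
R_{2,1} = (4·0.8430632 − 0.8253640) / 3 = 0.8489629
R_{3,1} = 0.8476483 + (0.8476483 − 0.8430632)/3 = 0.8491767
R_{2,2} = (16·0.8489629 − 0.8442755) / 15 = 0.8492754
R_{3,2} = 0.8491767 + (0.8491767 − 0.8489629)/15 = 0.8491910
R_{3,3} = (64·0.8491910 − 0.8492754) / 63 = 0.8491897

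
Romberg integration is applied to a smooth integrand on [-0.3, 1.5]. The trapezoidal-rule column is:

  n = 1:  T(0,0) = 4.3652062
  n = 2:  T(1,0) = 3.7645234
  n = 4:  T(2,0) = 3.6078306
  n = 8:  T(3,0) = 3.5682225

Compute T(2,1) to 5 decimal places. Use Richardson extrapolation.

3.55560

Richardson extrapolation on the trapezoidal column (denominator 4−1=3):
T(2,1) = (4·3.6078306 − 3.7645234) / 3 = 3.5555997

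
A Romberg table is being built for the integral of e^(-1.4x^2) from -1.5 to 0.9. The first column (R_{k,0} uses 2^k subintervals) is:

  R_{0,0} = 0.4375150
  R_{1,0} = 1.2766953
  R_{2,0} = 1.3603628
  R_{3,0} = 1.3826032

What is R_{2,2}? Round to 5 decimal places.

Richardson extrapolation on the trapezoidal column (denominator 4−1=3):
R_{1,1} = (4·1.2766953 − 0.4375150) / 3 = 1.5564221
R_{2,1} = 1.3603628 + (1.3603628 − 1.2766953)/3 = 1.3882520
R_{2,2} = 1.3882520 + (1.3882520 − 1.5564221)/15 = 1.3770407

1.37704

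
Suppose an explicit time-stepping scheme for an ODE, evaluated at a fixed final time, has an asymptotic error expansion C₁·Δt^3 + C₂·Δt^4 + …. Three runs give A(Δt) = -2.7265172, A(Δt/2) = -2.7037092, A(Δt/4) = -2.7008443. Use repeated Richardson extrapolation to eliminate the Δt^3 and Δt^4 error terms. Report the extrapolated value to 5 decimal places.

-2.70043

First eliminate the Δt^3 term (factor 2^3 = 8):
  B₁ = (8·(-2.7037092) − (-2.7265172))/7 = -2.7004509
  B₂ = (8·(-2.7008443) − (-2.7037092))/7 = -2.7004350
Then eliminate the Δt^4 term (factor 2^4 = 16):
  (16·(-2.7004350) − (-2.7004509))/15 = -2.7004339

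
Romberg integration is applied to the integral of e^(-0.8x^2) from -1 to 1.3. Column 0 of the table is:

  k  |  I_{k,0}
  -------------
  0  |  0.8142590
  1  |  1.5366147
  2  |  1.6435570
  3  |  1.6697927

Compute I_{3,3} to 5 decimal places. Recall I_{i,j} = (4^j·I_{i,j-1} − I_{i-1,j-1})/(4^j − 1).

1.67859

I_{1,1} = 1.5366147 + (1.5366147 − 0.8142590)/3 = 1.7773999
I_{2,1} = (4·1.6435570 − 1.5366147) / 3 = 1.6792044
I_{3,1} = (4·1.6697927 − 1.6435570) / 3 = 1.6785379
I_{2,2} = (16·1.6792044 − 1.7773999) / 15 = 1.6726580
I_{3,2} = 1.6785379 + (1.6785379 − 1.6792044)/15 = 1.6784935
I_{3,3} = (64·1.6784935 − 1.6726580) / 63 = 1.6785861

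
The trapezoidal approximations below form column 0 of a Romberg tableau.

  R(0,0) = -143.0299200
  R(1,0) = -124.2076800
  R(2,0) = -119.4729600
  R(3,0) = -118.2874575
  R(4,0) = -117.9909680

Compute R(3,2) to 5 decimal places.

-117.89213

Richardson extrapolation on the trapezoidal column (denominator 4−1=3):
R(2,1) = (4·(-119.4729600) − (-124.2076800)) / 3 = -117.8947200
R(3,1) = (4·(-118.2874575) − (-119.4729600)) / 3 = -117.8922900
R(3,2) = (16·(-117.8922900) − (-117.8947200)) / 15 = -117.8921280
(Column j=1 coincides with Simpson's rule on the same nodes.)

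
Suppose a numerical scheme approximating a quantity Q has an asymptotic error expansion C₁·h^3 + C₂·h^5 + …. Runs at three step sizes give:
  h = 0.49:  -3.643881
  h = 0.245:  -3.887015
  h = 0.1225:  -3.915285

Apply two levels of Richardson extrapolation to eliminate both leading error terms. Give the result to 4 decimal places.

-3.9192

First eliminate the h^3 term (factor 2^3 = 8):
  B₁ = (8·(-3.887015) − (-3.643881))/7 = -3.921748
  B₂ = (8·(-3.915285) − (-3.887015))/7 = -3.919324
Then eliminate the h^5 term (factor 2^5 = 32):
  (32·(-3.919324) − (-3.921748))/31 = -3.919246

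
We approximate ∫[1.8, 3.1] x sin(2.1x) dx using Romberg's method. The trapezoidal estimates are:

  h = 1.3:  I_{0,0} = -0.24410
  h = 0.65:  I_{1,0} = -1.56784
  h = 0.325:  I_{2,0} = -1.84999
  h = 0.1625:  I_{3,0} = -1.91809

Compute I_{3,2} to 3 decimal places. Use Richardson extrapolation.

-1.941

Richardson extrapolation on the trapezoidal column (denominator 4−1=3):
I_{2,1} = -1.84999 + (-1.84999 − (-1.56784))/3 = -1.94404
I_{3,1} = (4·(-1.91809) − (-1.84999)) / 3 = -1.94079
I_{3,2} = (16·(-1.94079) − (-1.94404)) / 15 = -1.94057
(Column j=1 coincides with Simpson's rule on the same nodes.)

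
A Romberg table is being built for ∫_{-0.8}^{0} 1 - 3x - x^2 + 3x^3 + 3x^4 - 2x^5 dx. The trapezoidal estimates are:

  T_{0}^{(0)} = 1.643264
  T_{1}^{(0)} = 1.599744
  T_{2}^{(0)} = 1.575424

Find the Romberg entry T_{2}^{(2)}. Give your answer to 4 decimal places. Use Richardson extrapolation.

1.5661

T_{1}^{(1)} = 1.599744 + (1.599744 − 1.643264)/3 = 1.585237
T_{2}^{(1)} = (4·1.575424 − 1.599744) / 3 = 1.567317
T_{2}^{(2)} = 1.567317 + (1.567317 − 1.585237)/15 = 1.566122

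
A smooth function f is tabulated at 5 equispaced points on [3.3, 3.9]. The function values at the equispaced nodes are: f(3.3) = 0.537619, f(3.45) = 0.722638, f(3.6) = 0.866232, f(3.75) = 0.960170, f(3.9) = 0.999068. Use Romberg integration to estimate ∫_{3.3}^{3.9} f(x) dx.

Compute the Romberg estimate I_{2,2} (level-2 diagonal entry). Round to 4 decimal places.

I_{0,0} (trapezoid, 1 panel, h=0.6000): 0.461006
I_{1,0} (trapezoid, 2 panels, h=0.3000): 0.490373
I_{2,0} (trapezoid, 4 panels, h=0.1500): 0.497608
I_{1,1} = 0.490373 + (0.490373 − 0.461006)/3 = 0.500162
I_{2,1} = 0.497608 + (0.497608 − 0.490373)/3 = 0.500020
I_{2,2} = 0.500020 + (0.500020 − 0.500162)/15 = 0.500011

0.5000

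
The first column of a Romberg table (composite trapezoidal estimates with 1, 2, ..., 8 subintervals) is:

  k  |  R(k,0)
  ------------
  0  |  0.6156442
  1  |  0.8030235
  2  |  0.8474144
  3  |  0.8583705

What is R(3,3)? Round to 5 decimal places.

Richardson extrapolation on the trapezoidal column (denominator 4−1=3):
R(1,1) = (4·0.8030235 − 0.6156442) / 3 = 0.8654833
R(2,1) = (4·0.8474144 − 0.8030235) / 3 = 0.8622114
R(3,1) = (4·0.8583705 − 0.8474144) / 3 = 0.8620225
R(2,2) = (16·0.8622114 − 0.8654833) / 15 = 0.8619933
R(3,2) = 0.8620225 + (0.8620225 − 0.8622114)/15 = 0.8620099
R(3,3) = 0.8620099 + (0.8620099 − 0.8619933)/63 = 0.8620102

0.86201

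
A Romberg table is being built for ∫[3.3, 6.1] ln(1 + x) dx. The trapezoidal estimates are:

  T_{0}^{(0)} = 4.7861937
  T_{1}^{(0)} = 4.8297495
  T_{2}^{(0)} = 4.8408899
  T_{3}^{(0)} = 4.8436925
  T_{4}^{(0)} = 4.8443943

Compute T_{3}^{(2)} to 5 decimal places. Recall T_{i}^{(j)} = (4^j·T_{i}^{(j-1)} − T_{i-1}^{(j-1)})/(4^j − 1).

4.84463

T_{2}^{(1)} = (4·4.8408899 − 4.8297495) / 3 = 4.8446034
T_{3}^{(1)} = (4·4.8436925 − 4.8408899) / 3 = 4.8446267
T_{3}^{(2)} = 4.8446267 + (4.8446267 − 4.8446034)/15 = 4.8446283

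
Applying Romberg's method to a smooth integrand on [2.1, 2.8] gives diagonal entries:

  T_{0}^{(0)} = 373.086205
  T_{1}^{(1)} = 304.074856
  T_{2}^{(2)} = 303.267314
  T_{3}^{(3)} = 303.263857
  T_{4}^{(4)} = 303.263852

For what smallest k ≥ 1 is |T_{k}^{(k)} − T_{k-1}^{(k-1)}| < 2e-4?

k = 4

|T_{1}^{(1)} − T_{0}^{(0)}| = 69.011349 ≥ 2e-4
|T_{2}^{(2)} − T_{1}^{(1)}| = 0.807542 ≥ 2e-4
|T_{3}^{(3)} − T_{2}^{(2)}| = 0.003457 ≥ 2e-4
|T_{4}^{(4)} − T_{3}^{(3)}| = 0.000005 < 2e-4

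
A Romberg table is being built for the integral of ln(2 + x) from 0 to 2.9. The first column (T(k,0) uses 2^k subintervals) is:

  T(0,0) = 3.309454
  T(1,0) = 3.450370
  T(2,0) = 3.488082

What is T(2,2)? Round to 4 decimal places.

Richardson extrapolation on the trapezoidal column (denominator 4−1=3):
T(1,1) = 3.450370 + (3.450370 − 3.309454)/3 = 3.497342
T(2,1) = (4·3.488082 − 3.450370) / 3 = 3.500653
T(2,2) = 3.500653 + (3.500653 − 3.497342)/15 = 3.500874
(Column j=1 coincides with Simpson's rule on the same nodes.)

3.5009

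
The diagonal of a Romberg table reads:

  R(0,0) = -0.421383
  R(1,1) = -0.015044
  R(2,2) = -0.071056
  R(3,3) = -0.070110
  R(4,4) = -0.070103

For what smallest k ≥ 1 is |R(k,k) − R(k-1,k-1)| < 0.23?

|R(1,1) − R(0,0)| = 0.406339 ≥ 0.23
|R(2,2) − R(1,1)| = 0.056012 < 0.23

k = 2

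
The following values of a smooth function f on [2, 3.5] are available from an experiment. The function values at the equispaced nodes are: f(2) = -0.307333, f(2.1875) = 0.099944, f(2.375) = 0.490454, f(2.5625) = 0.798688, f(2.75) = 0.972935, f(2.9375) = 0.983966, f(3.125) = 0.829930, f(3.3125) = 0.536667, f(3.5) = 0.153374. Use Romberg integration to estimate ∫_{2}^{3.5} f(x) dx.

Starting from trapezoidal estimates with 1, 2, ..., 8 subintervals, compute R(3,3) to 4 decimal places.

R(0,0) (trapezoid, 1 panel, h=1.5000): -0.115469
R(1,0) (trapezoid, 2 panels, h=0.7500): 0.671967
R(2,0) (trapezoid, 4 panels, h=0.3750): 0.831127
R(3,0) (trapezoid, 8 panels, h=0.1875): 0.869176
R(1,1) = 0.671967 + (0.671967 − (-0.115469))/3 = 0.934446
R(2,1) = 0.831127 + (0.831127 − 0.671967)/3 = 0.884180
R(3,1) = 0.869176 + (0.869176 − 0.831127)/3 = 0.881859
R(2,2) = 0.884180 + (0.884180 − 0.934446)/15 = 0.880829
R(3,2) = 0.881859 + (0.881859 − 0.884180)/15 = 0.881704
R(3,3) = 0.881704 + (0.881704 − 0.880829)/63 = 0.881718

0.8817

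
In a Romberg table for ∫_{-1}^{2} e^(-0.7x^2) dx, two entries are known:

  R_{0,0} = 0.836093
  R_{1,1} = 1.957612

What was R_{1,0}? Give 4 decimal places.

From R_{1,1} = (4·R_{1,0} − R_{0,0})/3, solve for R_{1,0}:
4·R_{1,0} = 3·1.957612 + 0.836093 = 6.708929
R_{1,0} = 1.677232

1.6772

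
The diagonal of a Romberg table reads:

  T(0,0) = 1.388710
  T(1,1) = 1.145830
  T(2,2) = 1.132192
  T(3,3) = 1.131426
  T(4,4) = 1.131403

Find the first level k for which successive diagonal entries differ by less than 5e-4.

k = 4

|T(1,1) − T(0,0)| = 0.242880 ≥ 5e-4
|T(2,2) − T(1,1)| = 0.013638 ≥ 5e-4
|T(3,3) − T(2,2)| = 0.000766 ≥ 5e-4
|T(4,4) − T(3,3)| = 0.000023 < 5e-4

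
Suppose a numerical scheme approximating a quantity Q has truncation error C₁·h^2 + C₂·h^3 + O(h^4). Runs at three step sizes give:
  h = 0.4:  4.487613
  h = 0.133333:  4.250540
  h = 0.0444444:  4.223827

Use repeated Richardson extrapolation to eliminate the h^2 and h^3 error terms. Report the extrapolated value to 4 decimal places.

4.2205

First eliminate the h^2 term (factor 3^2 = 9):
  B₁ = (9·4.250540 − 4.487613)/8 = 4.220906
  B₂ = (9·4.223827 − 4.250540)/8 = 4.220488
Then eliminate the h^3 term (factor 3^3 = 27):
  (27·4.220488 − 4.220906)/26 = 4.220472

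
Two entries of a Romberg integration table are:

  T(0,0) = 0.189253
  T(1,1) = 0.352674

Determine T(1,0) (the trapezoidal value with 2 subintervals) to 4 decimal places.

From T(1,1) = (4·T(1,0) − T(0,0))/3, solve for T(1,0):
4·T(1,0) = 3·0.352674 + 0.189253 = 1.247275
T(1,0) = 0.311819

0.3118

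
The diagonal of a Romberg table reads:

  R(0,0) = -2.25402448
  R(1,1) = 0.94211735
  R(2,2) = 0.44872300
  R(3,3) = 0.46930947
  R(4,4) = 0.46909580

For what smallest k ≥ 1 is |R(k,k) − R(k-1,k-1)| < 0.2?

|R(1,1) − R(0,0)| = 3.19614183 ≥ 0.2
|R(2,2) − R(1,1)| = 0.49339435 ≥ 0.2
|R(3,3) − R(2,2)| = 0.02058647 < 0.2

k = 3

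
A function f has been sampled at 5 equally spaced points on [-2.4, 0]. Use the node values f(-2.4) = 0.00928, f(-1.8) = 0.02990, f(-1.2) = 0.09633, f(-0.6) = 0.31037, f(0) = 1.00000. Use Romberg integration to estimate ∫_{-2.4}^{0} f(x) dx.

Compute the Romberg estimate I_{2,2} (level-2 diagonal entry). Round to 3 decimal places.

I_{0,0} (trapezoid, 1 panel, h=2.4000): 1.21114
I_{1,0} (trapezoid, 2 panels, h=1.2000): 0.72116
I_{2,0} (trapezoid, 4 panels, h=0.6000): 0.56474
I_{1,1} = 0.72116 + (0.72116 − 1.21114)/3 = 0.55783
I_{2,1} = 0.56474 + (0.56474 − 0.72116)/3 = 0.51260
I_{2,2} = 0.51260 + (0.51260 − 0.55783)/15 = 0.50958

0.510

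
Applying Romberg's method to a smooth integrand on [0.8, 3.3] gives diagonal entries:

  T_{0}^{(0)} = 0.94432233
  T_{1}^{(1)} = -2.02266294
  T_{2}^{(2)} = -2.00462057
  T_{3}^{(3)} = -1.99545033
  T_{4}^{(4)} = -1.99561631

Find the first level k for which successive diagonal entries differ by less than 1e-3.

|T_{1}^{(1)} − T_{0}^{(0)}| = 2.96698527 ≥ 1e-3
|T_{2}^{(2)} − T_{1}^{(1)}| = 0.01804237 ≥ 1e-3
|T_{3}^{(3)} − T_{2}^{(2)}| = 0.00917024 ≥ 1e-3
|T_{4}^{(4)} − T_{3}^{(3)}| = 0.00016598 < 1e-3

k = 4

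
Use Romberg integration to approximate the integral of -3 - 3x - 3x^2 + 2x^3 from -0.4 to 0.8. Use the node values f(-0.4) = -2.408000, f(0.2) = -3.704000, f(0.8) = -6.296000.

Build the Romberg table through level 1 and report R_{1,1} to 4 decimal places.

R_{0,0} (trapezoid, 1 panel, h=1.2000): -5.222400
R_{1,0} (trapezoid, 2 panels, h=0.6000): -4.833600
R_{1,1} = -4.833600 + (-4.833600 − (-5.222400))/3 = -4.704000

-4.7040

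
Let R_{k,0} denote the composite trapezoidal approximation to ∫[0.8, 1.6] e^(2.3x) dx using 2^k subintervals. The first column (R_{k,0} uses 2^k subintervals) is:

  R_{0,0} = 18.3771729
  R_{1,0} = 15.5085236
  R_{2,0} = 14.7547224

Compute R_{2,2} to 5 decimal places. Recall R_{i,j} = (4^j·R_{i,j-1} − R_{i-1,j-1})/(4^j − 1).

R_{1,1} = (4·15.5085236 − 18.3771729) / 3 = 14.5523072
R_{2,1} = (4·14.7547224 − 15.5085236) / 3 = 14.5034553
R_{2,2} = 14.5034553 + (14.5034553 − 14.5523072)/15 = 14.5001985
(Column j=1 coincides with Simpson's rule on the same nodes.)

14.50020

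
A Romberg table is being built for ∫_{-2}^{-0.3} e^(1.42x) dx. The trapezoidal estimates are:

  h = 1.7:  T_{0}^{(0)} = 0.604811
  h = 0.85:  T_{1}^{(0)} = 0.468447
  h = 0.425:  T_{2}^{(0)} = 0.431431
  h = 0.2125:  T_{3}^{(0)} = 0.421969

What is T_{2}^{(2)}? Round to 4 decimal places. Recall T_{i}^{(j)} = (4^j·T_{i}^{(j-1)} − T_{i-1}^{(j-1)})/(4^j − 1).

0.4188

T_{1}^{(1)} = (4·0.468447 − 0.604811) / 3 = 0.422992
T_{2}^{(1)} = 0.431431 + (0.431431 − 0.468447)/3 = 0.419092
T_{2}^{(2)} = (16·0.419092 − 0.422992) / 15 = 0.418832
(Column j=1 coincides with Simpson's rule on the same nodes.)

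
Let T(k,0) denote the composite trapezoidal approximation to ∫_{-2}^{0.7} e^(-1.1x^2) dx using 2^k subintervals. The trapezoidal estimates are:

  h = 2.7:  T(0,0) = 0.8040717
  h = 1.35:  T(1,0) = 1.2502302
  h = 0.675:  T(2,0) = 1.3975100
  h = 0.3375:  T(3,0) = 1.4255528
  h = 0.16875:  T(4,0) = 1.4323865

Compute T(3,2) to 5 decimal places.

T(2,1) = (4·1.3975100 − 1.2502302) / 3 = 1.4466033
T(3,1) = (4·1.4255528 − 1.3975100) / 3 = 1.4349004
T(3,2) = 1.4349004 + (1.4349004 − 1.4466033)/15 = 1.4341202

1.43412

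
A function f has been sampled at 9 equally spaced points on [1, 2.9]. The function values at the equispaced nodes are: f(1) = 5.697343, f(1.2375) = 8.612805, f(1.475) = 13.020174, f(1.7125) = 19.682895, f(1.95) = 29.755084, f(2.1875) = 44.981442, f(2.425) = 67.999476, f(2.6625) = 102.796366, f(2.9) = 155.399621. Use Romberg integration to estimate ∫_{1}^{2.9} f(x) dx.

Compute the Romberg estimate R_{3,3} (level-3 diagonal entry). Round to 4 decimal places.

R_{0,0} (trapezoid, 1 panel, h=1.9000): 153.042116
R_{1,0} (trapezoid, 2 panels, h=0.9500): 104.788388
R_{2,0} (trapezoid, 4 panels, h=0.4750): 90.878528
R_{3,0} (trapezoid, 8 panels, h=0.2375): 87.256722
R_{1,1} = 104.788388 + (104.788388 − 153.042116)/3 = 88.703812
R_{2,1} = 90.878528 + (90.878528 − 104.788388)/3 = 86.241908
R_{3,1} = 87.256722 + (87.256722 − 90.878528)/3 = 86.049453
R_{2,2} = 86.241908 + (86.241908 − 88.703812)/15 = 86.077781
R_{3,2} = 86.049453 + (86.049453 − 86.241908)/15 = 86.036623
R_{3,3} = 86.036623 + (86.036623 − 86.077781)/63 = 86.035970

86.0360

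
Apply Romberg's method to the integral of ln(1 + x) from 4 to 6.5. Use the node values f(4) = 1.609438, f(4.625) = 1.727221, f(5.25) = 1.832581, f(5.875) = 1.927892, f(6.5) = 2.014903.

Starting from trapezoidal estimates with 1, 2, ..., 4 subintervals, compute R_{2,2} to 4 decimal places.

4.5646

R_{0,0} (trapezoid, 1 panel, h=2.5000): 4.530426
R_{1,0} (trapezoid, 2 panels, h=1.2500): 4.555939
R_{2,0} (trapezoid, 4 panels, h=0.6250): 4.562415
R_{1,1} = 4.555939 + (4.555939 − 4.530426)/3 = 4.564443
R_{2,1} = 4.562415 + (4.562415 − 4.555939)/3 = 4.564574
R_{2,2} = 4.564574 + (4.564574 − 4.564443)/15 = 4.564583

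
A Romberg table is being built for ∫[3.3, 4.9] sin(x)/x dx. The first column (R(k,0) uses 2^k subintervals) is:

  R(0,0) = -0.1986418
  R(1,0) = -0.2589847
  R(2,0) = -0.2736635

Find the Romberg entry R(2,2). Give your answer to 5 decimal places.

-0.27852

Richardson extrapolation on the trapezoidal column (denominator 4−1=3):
R(1,1) = (4·(-0.2589847) − (-0.1986418)) / 3 = -0.2790990
R(2,1) = (4·(-0.2736635) − (-0.2589847)) / 3 = -0.2785564
R(2,2) = (16·(-0.2785564) − (-0.2790990)) / 15 = -0.2785202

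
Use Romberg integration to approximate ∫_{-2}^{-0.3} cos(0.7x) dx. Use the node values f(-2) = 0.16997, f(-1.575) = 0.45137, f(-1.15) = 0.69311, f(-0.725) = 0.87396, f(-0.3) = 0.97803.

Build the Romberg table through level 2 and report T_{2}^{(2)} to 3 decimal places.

1.110

T_{0}^{(0)} (trapezoid, 1 panel, h=1.7000): 0.97580
T_{1}^{(0)} (trapezoid, 2 panels, h=0.8500): 1.07704
T_{2}^{(0)} (trapezoid, 4 panels, h=0.4250): 1.10179
T_{1}^{(1)} = 1.07704 + (1.07704 − 0.97580)/3 = 1.11079
T_{2}^{(1)} = 1.10179 + (1.10179 − 1.07704)/3 = 1.11004
T_{2}^{(2)} = 1.11004 + (1.11004 − 1.11079)/15 = 1.10999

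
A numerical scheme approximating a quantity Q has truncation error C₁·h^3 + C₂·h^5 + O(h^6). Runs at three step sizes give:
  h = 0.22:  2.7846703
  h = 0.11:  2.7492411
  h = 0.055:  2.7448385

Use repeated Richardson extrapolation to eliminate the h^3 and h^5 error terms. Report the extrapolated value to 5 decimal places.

First eliminate the h^3 term (factor 2^3 = 8):
  B₁ = (8·2.7492411 − 2.7846703)/7 = 2.7441798
  B₂ = (8·2.7448385 − 2.7492411)/7 = 2.7442096
Then eliminate the h^5 term (factor 2^5 = 32):
  (32·2.7442096 − 2.7441798)/31 = 2.7442106

2.74421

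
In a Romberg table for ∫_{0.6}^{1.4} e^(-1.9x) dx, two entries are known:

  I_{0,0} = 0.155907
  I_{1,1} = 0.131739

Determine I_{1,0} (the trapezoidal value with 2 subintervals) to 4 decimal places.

0.1378

From I_{1,1} = (4·I_{1,0} − I_{0,0})/3, solve for I_{1,0}:
4·I_{1,0} = 3·0.131739 + 0.155907 = 0.551124
I_{1,0} = 0.137781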